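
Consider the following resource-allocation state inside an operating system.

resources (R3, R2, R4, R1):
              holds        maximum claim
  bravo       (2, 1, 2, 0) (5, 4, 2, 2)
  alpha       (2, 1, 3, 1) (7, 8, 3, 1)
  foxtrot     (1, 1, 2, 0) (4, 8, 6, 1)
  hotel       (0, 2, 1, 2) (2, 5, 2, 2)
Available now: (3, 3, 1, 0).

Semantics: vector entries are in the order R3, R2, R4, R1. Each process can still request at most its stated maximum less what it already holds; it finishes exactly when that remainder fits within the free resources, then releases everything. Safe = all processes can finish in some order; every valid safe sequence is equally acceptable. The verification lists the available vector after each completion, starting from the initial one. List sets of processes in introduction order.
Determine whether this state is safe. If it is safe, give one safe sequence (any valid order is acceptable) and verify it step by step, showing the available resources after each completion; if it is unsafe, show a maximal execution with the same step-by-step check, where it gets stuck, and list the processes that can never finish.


UNSAFE — no complete ordering exists.
Key observation: the pool after hotel, bravo is (5, 6, 4, 2); every surviving request exceeds it in R2, so progress ends there.
The run hotel, bravo cannot be extended any further. Step-by-step check:
  pool = (3, 3, 1, 0)
  hotel: need (2, 3, 1, 0) fits (3, 3, 1, 0); releases (0, 2, 1, 2), pool now (3, 5, 2, 2)
  bravo: need (3, 3, 0, 2) fits (3, 5, 2, 2); releases (2, 1, 2, 0), pool now (5, 6, 4, 2)
  alpha still needs (5, 7, 0, 0) but only (5, 6, 4, 2) is free — short on R2
  foxtrot still needs (3, 7, 4, 1) but only (5, 6, 4, 2) is free — short on R2
Permanently blocked: alpha and foxtrot.


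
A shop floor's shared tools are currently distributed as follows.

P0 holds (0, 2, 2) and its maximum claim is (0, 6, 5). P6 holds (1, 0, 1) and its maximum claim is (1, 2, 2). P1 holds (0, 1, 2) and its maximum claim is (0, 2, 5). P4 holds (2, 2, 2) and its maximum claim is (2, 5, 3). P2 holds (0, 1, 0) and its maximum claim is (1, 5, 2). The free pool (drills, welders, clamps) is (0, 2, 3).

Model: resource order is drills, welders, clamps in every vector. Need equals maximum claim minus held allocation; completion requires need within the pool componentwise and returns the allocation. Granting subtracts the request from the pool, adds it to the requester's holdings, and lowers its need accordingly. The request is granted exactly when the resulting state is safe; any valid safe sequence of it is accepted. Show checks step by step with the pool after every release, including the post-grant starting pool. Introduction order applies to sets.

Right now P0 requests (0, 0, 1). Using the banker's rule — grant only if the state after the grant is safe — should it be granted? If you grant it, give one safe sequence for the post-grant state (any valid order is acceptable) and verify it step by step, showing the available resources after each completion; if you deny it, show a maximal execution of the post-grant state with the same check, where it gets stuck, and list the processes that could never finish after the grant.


GRANT: granting preserves safety; a valid post-grant sequence is P6, P1, P4, P2, P0.
Key observation: even at the reduced pool (0, 2, 2), P6 fits immediately, so safety survives the grant.
Step-by-step check of the post-grant state:
  pool = (0, 2, 2)
  run P6 (needs (0, 2, 1), free (0, 2, 2)); after release of (1, 0, 1) the pool is (1, 2, 3)
  run P1 (needs (0, 1, 3), free (1, 2, 3)); after release of (0, 1, 2) the pool is (1, 3, 5)
  run P4 (needs (0, 3, 1), free (1, 3, 5)); after release of (2, 2, 2) the pool is (3, 5, 7)
  run P2 (needs (1, 4, 2), free (3, 5, 7)); after release of (0, 1, 0) the pool is (3, 6, 7)
  run P0 (needs (0, 4, 2), free (3, 6, 7)); after release of (0, 2, 3) the pool is (3, 8, 10)


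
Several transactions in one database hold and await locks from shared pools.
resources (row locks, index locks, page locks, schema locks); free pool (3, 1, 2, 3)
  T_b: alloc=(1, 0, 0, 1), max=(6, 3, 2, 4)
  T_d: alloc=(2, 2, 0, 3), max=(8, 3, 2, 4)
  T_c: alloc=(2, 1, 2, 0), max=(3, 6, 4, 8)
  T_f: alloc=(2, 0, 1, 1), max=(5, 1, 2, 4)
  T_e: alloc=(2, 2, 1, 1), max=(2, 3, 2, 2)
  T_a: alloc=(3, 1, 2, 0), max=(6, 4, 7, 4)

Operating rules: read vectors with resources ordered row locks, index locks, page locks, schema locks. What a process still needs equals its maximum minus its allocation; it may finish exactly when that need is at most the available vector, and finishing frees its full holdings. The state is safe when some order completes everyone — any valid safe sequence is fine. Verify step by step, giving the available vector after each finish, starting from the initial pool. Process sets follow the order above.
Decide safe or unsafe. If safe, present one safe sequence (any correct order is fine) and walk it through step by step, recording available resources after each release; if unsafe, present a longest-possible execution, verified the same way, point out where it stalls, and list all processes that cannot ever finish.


The state is SAFE; one workable sequence: T_f, T_e, T_d, T_c, T_a, T_b.
Key observation: T_f is the earliest step where a requested resource binds exactly: need (3, 1, 1, 3), pool (3, 1, 2, 3) at its turn.
Walking it through:
  pool = (3, 1, 2, 3)
  T_f: need (3, 1, 1, 3) fits (3, 1, 2, 3); releases (2, 0, 1, 1), pool now (5, 1, 3, 4)
  T_e: need (0, 1, 1, 1) fits (5, 1, 3, 4); releases (2, 2, 1, 1), pool now (7, 3, 4, 5)
  T_d: need (6, 1, 2, 1) fits (7, 3, 4, 5); releases (2, 2, 0, 3), pool now (9, 5, 4, 8)
  T_c: need (1, 5, 2, 8) fits (9, 5, 4, 8); releases (2, 1, 2, 0), pool now (11, 6, 6, 8)
  T_a: need (3, 3, 5, 4) fits (11, 6, 6, 8); releases (3, 1, 2, 0), pool now (14, 7, 8, 8)
  T_b: need (5, 3, 2, 3) fits (14, 7, 8, 8); releases (1, 0, 0, 1), pool now (15, 7, 8, 9)


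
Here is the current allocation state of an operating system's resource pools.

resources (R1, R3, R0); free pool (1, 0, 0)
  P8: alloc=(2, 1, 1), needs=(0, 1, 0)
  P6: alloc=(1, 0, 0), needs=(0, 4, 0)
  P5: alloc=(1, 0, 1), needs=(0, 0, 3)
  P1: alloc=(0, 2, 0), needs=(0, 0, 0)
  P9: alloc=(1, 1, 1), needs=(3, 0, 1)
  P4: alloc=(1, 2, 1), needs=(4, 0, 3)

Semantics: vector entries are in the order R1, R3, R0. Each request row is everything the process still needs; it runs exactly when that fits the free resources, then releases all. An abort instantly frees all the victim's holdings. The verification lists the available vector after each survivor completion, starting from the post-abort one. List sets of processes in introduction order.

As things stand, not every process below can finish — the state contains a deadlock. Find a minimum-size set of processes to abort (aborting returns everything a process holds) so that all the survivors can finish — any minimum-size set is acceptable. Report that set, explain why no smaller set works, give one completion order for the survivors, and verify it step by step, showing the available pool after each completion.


Abort P5.
Key observation: the deadlocked P4 becomes finishable only because P5 released (1, 0, 1); it completes at step 5 below.
Minimality: the empty abort set fails — the state is deadlocked as it stands.
Survivors finish in the order: P1, P8, P9, P6, P4. Walking it through (pool after the aborts first):
  pool = (2, 0, 1)
  run P1 (needs (0, 0, 0), free (2, 0, 1)); after release of (0, 2, 0) the pool is (2, 2, 1)
  run P8 (needs (0, 1, 0), free (2, 2, 1)); after release of (2, 1, 1) the pool is (4, 3, 2)
  run P9 (needs (3, 0, 1), free (4, 3, 2)); after release of (1, 1, 1) the pool is (5, 4, 3)
  run P6 (needs (0, 4, 0), free (5, 4, 3)); after release of (1, 0, 0) the pool is (6, 4, 3)
  run P4 (needs (4, 0, 3), free (6, 4, 3)); after release of (1, 2, 1) the pool is (7, 6, 4)


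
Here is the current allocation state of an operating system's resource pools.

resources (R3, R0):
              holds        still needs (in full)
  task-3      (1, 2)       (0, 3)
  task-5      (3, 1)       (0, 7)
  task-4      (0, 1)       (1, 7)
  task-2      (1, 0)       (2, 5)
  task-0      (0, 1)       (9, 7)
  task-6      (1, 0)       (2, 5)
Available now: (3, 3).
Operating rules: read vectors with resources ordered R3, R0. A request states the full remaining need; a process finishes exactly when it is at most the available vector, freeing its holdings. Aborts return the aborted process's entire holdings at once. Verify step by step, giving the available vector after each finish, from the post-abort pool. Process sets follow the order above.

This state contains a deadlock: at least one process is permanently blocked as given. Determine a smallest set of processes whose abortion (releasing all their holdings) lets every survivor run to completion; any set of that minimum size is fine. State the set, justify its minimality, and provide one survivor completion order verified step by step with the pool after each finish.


The answer: abort task-4 and task-0.
Key observation: task-5 had no path to completion before; after the abort of task-4 and task-0 ((0, 2) returned), step 4 is where it fits.
Why nothing smaller works — every single abort fails: task-3 alone leaves task-5 blocked (short on R0); task-5 alone leaves task-4 blocked (short on R0); task-4 alone leaves task-5 blocked (short on R0); task-2 alone leaves task-5 blocked (short on R0); task-0 alone leaves task-5 blocked (short on R0); task-6 alone leaves task-5 blocked (short on R0).
The survivors complete as task-3, task-2, task-6, task-5. Walking it through (starting from the post-abort pool):
  pool = (3, 5)
  task-3 needs (0, 3) <= (3, 5) -> finishes; pool += (1, 2) = (4, 7)
  task-2 needs (2, 5) <= (4, 7) -> finishes; pool += (1, 0) = (5, 7)
  task-6 needs (2, 5) <= (5, 7) -> finishes; pool += (1, 0) = (6, 7)
  task-5 needs (0, 7) <= (6, 7) -> finishes; pool += (3, 1) = (9, 8)


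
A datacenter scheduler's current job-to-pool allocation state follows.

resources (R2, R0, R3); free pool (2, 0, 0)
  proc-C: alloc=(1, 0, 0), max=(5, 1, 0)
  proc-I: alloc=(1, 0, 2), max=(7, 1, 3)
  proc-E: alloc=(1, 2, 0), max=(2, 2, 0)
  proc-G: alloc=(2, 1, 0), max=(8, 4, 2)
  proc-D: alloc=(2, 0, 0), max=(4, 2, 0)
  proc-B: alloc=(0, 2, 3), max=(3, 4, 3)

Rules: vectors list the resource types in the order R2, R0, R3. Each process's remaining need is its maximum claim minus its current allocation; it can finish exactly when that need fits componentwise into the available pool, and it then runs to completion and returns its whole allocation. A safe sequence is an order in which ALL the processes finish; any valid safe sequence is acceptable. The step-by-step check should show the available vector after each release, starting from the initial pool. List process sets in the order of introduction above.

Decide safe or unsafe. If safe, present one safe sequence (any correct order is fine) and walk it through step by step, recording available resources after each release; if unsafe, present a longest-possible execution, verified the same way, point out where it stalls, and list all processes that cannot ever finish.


SAFE — a valid safe sequence is proc-E, proc-D, proc-C, proc-B, proc-G, proc-I.
Key observation: reading the order forward, proc-D is the first process whose need (2, 2, 0) meets the free pool (3, 2, 0) exactly on a resource it requests.
Verifying each step:
  pool = (2, 0, 0)
  proc-E: need (1, 0, 0) fits (2, 0, 0); releases (1, 2, 0), pool now (3, 2, 0)
  proc-D: need (2, 2, 0) fits (3, 2, 0); releases (2, 0, 0), pool now (5, 2, 0)
  proc-C: need (4, 1, 0) fits (5, 2, 0); releases (1, 0, 0), pool now (6, 2, 0)
  proc-B: need (3, 2, 0) fits (6, 2, 0); releases (0, 2, 3), pool now (6, 4, 3)
  proc-G: need (6, 3, 2) fits (6, 4, 3); releases (2, 1, 0), pool now (8, 5, 3)
  proc-I: need (6, 1, 1) fits (8, 5, 3); releases (1, 0, 2), pool now (9, 5, 5)


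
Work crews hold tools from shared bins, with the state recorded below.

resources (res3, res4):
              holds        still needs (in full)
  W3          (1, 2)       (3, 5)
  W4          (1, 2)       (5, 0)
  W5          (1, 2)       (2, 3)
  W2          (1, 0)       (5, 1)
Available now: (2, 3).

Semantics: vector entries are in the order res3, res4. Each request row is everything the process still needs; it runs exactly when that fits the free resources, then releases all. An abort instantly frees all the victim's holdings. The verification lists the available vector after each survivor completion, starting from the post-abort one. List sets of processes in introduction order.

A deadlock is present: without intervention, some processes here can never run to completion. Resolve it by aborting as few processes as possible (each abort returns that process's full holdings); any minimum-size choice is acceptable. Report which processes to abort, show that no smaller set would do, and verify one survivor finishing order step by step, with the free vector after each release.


The answer: abort W2.
Key observation: aborting W2 returns (1, 0), and W4 — hopeless before — runs at step 3 with the returned capacity in the pool.
No smaller set exists: with zero aborts the deadlock remains.
Survivors finish in the order: W5, W3, W4. Check, step by step (pool after the aborts first):
  pool = (3, 3)
  W5: need (2, 3) fits (3, 3); releases (1, 2), pool now (4, 5)
  W3: need (3, 5) fits (4, 5); releases (1, 2), pool now (5, 7)
  W4: need (5, 0) fits (5, 7); releases (1, 2), pool now (6, 9)


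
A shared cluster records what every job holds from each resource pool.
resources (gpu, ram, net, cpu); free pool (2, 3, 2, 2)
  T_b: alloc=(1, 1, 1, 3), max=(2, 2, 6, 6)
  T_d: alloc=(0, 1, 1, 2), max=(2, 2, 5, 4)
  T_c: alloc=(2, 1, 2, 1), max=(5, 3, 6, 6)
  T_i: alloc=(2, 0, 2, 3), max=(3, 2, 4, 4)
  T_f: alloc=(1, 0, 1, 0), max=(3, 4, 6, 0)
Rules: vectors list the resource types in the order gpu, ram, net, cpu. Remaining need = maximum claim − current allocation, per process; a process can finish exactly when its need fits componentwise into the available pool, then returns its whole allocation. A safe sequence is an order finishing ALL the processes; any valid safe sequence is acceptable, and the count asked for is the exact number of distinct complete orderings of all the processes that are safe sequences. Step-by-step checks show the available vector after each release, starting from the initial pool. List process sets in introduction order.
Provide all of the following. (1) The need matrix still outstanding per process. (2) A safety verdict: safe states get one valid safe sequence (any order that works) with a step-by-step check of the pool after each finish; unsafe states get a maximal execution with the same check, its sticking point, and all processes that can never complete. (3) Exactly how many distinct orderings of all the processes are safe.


(1) Outstanding need per process (order gpu, ram, net, cpu):
  T_b: (1, 1, 5, 3)
  T_d: (2, 1, 4, 2)
  T_c: (3, 2, 4, 5)
  T_i: (1, 2, 2, 1)
  T_f: (2, 4, 5, 0)
(2) SAFE — a valid safe sequence is T_i, T_c, T_b, T_d, T_f.
Key observation: the first exact fit in this order is T_i — it needs (1, 2, 2, 1) with (2, 3, 2, 2) free, meeting a requested resource to the last unit.
Step-by-step check:
  pool = (2, 3, 2, 2)
  T_i: need (1, 2, 2, 1) fits (2, 3, 2, 2); releases (2, 0, 2, 3), pool now (4, 3, 4, 5)
  T_c: need (3, 2, 4, 5) fits (4, 3, 4, 5); releases (2, 1, 2, 1), pool now (6, 4, 6, 6)
  T_b: need (1, 1, 5, 3) fits (6, 4, 6, 6); releases (1, 1, 1, 3), pool now (7, 5, 7, 9)
  T_d: need (2, 1, 4, 2) fits (7, 5, 7, 9); releases (0, 1, 1, 2), pool now (7, 6, 8, 11)
  T_f: need (2, 4, 5, 0) fits (7, 6, 8, 11); releases (1, 0, 1, 0), pool now (8, 6, 9, 11)
(3) Precisely 12 of the possible complete orderings are safe sequences.


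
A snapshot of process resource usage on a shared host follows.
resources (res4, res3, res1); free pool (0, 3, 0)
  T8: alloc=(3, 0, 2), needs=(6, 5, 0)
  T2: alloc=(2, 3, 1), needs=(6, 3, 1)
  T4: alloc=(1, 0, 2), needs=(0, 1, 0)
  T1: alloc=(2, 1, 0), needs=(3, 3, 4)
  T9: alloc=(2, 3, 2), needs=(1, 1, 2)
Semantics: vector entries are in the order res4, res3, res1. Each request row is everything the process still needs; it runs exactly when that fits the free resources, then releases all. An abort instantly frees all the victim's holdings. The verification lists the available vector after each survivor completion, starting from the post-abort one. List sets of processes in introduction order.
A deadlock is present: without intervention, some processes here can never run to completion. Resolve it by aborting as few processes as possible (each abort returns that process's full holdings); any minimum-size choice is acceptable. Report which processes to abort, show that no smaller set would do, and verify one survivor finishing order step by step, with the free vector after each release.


Minimum abort set: T2.
Key observation: T8 could never have finished before the abort; with (2, 3, 1) returned by T2, it fits at step 4.
Why nothing smaller works: aborting no one leaves the state deadlocked as given.
The survivors complete as T4, T9, T1, T8. Step-by-step check (starting from the post-abort pool):
  pool = (2, 6, 1)
  T4 needs (0, 1, 0) <= (2, 6, 1) -> finishes; pool += (1, 0, 2) = (3, 6, 3)
  T9 needs (1, 1, 2) <= (3, 6, 3) -> finishes; pool += (2, 3, 2) = (5, 9, 5)
  T1 needs (3, 3, 4) <= (5, 9, 5) -> finishes; pool += (2, 1, 0) = (7, 10, 5)
  T8 needs (6, 5, 0) <= (7, 10, 5) -> finishes; pool += (3, 0, 2) = (10, 10, 7)


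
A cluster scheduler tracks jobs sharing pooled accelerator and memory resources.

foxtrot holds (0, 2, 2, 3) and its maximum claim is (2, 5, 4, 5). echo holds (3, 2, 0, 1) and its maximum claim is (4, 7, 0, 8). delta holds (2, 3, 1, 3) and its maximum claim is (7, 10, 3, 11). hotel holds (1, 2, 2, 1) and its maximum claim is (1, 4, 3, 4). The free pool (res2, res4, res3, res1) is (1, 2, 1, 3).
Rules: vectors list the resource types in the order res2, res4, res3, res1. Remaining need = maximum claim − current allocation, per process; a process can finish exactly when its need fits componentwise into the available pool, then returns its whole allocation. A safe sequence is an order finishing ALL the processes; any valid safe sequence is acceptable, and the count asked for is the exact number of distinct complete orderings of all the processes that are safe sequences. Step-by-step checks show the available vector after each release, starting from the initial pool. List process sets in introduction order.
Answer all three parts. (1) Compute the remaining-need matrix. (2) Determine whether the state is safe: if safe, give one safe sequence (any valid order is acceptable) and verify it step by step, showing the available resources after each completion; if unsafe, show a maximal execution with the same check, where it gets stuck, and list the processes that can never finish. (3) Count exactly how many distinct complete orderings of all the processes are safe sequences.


(1) Outstanding need per process (order res2, res4, res3, res1):
  foxtrot: (2, 3, 2, 2)
  echo: (1, 5, 0, 7)
  delta: (5, 7, 2, 8)
  hotel: (0, 2, 1, 3)
(2) SAFE. One safe sequence: hotel, foxtrot, echo, delta.
Key observation: hotel marks the first exact bind of the order: its need (0, 2, 1, 3) fits the free (1, 2, 1, 3) with zero slack on a requested resource.
Walking it through:
  pool = (1, 2, 1, 3)
  run hotel (needs (0, 2, 1, 3), free (1, 2, 1, 3)); after release of (1, 2, 2, 1) the pool is (2, 4, 3, 4)
  run foxtrot (needs (2, 3, 2, 2), free (2, 4, 3, 4)); after release of (0, 2, 2, 3) the pool is (2, 6, 5, 7)
  run echo (needs (1, 5, 0, 7), free (2, 6, 5, 7)); after release of (3, 2, 0, 1) the pool is (5, 8, 5, 8)
  run delta (needs (5, 7, 2, 8), free (5, 8, 5, 8)); after release of (2, 3, 1, 3) the pool is (7, 11, 6, 11)
(3) The exact count: 1 of the possible complete orderings is a safe sequence.


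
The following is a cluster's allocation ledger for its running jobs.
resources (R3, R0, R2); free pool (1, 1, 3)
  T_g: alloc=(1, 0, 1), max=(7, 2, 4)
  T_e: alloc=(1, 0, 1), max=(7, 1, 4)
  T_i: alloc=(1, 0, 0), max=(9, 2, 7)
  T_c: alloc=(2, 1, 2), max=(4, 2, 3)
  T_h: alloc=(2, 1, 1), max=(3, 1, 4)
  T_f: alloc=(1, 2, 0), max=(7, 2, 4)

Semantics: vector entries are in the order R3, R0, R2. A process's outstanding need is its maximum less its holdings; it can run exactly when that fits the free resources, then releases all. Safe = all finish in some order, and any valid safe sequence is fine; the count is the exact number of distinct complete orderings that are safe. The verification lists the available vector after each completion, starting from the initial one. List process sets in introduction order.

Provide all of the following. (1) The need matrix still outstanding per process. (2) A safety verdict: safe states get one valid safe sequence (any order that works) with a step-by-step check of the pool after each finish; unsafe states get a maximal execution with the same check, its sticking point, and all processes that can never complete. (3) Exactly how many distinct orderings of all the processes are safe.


(1) Need matrix, components ordered R3, R0, R2:
  T_g: (6, 2, 3)
  T_e: (6, 1, 3)
  T_i: (8, 2, 7)
  T_c: (2, 1, 1)
  T_h: (1, 0, 3)
  T_f: (6, 0, 4)
(2) UNSAFE — no complete ordering exists.
Key observation: the wall is R3: completing T_h, T_c brings the pool only to (5, 3, 6), and all the rest need more.
Going as far as possible: T_h, T_c; after that, nothing fits. Step-by-step check:
  pool = (1, 1, 3)
  T_h: need (1, 0, 3) fits (1, 1, 3); releases (2, 1, 1), pool now (3, 2, 4)
  T_c: need (2, 1, 1) fits (3, 2, 4); releases (2, 1, 2), pool now (5, 3, 6)
  blocked: T_g wants (6, 2, 3), pool (5, 3, 6) — not enough R3
  blocked: T_e wants (6, 1, 3), pool (5, 3, 6) — not enough R3
  blocked: T_i wants (8, 2, 7), pool (5, 3, 6) — not enough R3 and R2
  blocked: T_f wants (6, 0, 4), pool (5, 3, 6) — not enough R3
Never able to finish: T_g, T_e, T_i and T_f.
(3) The exact count: 0 of the possible complete orderings are safe sequences.


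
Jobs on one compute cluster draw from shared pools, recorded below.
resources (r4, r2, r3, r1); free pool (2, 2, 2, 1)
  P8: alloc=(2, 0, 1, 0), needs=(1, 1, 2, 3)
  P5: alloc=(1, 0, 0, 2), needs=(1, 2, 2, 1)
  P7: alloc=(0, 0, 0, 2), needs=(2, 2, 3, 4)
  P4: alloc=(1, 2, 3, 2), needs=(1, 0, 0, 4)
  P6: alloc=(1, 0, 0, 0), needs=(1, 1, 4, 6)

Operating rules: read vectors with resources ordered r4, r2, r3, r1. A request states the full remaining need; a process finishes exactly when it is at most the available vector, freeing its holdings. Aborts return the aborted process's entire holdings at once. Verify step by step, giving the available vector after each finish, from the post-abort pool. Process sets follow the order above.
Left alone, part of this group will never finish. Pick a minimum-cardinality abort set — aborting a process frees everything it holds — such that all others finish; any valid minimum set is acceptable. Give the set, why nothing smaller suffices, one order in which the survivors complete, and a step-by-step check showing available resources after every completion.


The answer: abort P7.
Key observation: no ordering could ever have run P4 before the abort of P7; with (0, 0, 0, 2) back in the pool it fits at step 3.
Minimality: the empty abort set fails — the state is deadlocked as it stands.
Survivors finish in the order: P8, P5, P4, P6. Step-by-step check (pool after the aborts first):
  pool = (2, 2, 2, 3)
  run P8 (needs (1, 1, 2, 3), free (2, 2, 2, 3)); after release of (2, 0, 1, 0) the pool is (4, 2, 3, 3)
  run P5 (needs (1, 2, 2, 1), free (4, 2, 3, 3)); after release of (1, 0, 0, 2) the pool is (5, 2, 3, 5)
  run P4 (needs (1, 0, 0, 4), free (5, 2, 3, 5)); after release of (1, 2, 3, 2) the pool is (6, 4, 6, 7)
  run P6 (needs (1, 1, 4, 6), free (6, 4, 6, 7)); after release of (1, 0, 0, 0) the pool is (7, 4, 6, 7)


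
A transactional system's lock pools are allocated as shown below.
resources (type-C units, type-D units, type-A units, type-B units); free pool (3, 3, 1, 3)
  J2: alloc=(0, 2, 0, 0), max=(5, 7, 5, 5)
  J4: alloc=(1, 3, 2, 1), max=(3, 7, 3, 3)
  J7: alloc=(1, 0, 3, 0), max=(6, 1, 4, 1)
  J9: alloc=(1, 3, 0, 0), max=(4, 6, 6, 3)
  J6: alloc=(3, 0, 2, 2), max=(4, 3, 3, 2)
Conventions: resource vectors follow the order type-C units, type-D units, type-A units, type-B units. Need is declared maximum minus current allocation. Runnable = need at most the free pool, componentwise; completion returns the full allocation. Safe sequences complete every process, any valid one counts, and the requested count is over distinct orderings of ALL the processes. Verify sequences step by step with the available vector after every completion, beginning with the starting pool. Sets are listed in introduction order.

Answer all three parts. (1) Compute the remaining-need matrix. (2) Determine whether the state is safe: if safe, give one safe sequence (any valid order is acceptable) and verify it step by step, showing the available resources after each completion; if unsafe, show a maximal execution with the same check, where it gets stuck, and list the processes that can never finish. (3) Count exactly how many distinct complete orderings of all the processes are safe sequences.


(1) Need matrix, components ordered type-C units, type-D units, type-A units, type-B units:
  J2: (5, 5, 5, 5)
  J4: (2, 4, 1, 2)
  J7: (5, 1, 1, 1)
  J9: (3, 3, 6, 3)
  J6: (1, 3, 1, 0)
(2) SAFE. One safe sequence: J6, J7, J9, J4, J2.
Key observation: reading the order forward, J6 is the first process whose need (1, 3, 1, 0) meets the free pool (3, 3, 1, 3) exactly on a resource it requests.
Step-by-step check:
  pool = (3, 3, 1, 3)
  run J6 (needs (1, 3, 1, 0), free (3, 3, 1, 3)); after release of (3, 0, 2, 2) the pool is (6, 3, 3, 5)
  run J7 (needs (5, 1, 1, 1), free (6, 3, 3, 5)); after release of (1, 0, 3, 0) the pool is (7, 3, 6, 5)
  run J9 (needs (3, 3, 6, 3), free (7, 3, 6, 5)); after release of (1, 3, 0, 0) the pool is (8, 6, 6, 5)
  run J4 (needs (2, 4, 1, 2), free (8, 6, 6, 5)); after release of (1, 3, 2, 1) the pool is (9, 9, 8, 6)
  run J2 (needs (5, 5, 5, 5), free (9, 9, 8, 6)); after release of (0, 2, 0, 0) the pool is (9, 11, 8, 6)
(3) Precisely 2 of the possible complete orderings are safe sequences.


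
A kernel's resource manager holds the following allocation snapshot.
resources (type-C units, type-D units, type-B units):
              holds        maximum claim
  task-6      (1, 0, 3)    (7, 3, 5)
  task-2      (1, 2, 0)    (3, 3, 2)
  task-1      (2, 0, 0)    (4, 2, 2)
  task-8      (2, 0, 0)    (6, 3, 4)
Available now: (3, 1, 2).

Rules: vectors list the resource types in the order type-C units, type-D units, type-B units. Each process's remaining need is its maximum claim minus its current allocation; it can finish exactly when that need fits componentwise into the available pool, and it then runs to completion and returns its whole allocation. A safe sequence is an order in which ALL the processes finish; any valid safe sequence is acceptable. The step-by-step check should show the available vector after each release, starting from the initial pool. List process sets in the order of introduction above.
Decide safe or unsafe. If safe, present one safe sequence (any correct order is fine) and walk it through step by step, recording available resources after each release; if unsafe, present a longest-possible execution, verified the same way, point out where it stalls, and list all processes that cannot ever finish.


The state is SAFE; one workable sequence: task-2, task-1, task-6, task-8.
Key observation: at task-2 the run first touches a limit — (2, 1, 2) against (3, 1, 2), exact on a resource it actually requests.
Step-by-step check:
  pool = (3, 1, 2)
  task-2 needs (2, 1, 2) <= (3, 1, 2) -> finishes; pool += (1, 2, 0) = (4, 3, 2)
  task-1 needs (2, 2, 2) <= (4, 3, 2) -> finishes; pool += (2, 0, 0) = (6, 3, 2)
  task-6 needs (6, 3, 2) <= (6, 3, 2) -> finishes; pool += (1, 0, 3) = (7, 3, 5)
  task-8 needs (4, 3, 4) <= (7, 3, 5) -> finishes; pool += (2, 0, 0) = (9, 3, 5)


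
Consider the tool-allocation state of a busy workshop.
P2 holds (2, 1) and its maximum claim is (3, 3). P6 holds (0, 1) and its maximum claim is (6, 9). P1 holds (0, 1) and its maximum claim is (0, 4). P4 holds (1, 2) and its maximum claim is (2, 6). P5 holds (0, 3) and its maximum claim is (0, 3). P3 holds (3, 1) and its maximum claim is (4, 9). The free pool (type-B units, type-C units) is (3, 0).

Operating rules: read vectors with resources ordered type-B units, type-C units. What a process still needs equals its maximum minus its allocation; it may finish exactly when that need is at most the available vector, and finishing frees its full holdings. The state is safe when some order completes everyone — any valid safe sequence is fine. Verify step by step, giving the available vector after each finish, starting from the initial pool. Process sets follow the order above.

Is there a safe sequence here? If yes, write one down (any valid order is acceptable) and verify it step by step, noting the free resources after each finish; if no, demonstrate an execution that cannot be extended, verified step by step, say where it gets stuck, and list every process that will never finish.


UNSAFE.
Key observation: type-C units is the bottleneck — with P5, P2, P4, P1 done the pool holds (6, 7), short of every remaining need.
Going as far as possible: P5, P2, P4, P1; after that, nothing fits. Walking it through:
  pool = (3, 0)
  P5: need (0, 0) fits (3, 0); releases (0, 3), pool now (3, 3)
  P2: need (1, 2) fits (3, 3); releases (2, 1), pool now (5, 4)
  P4: need (1, 4) fits (5, 4); releases (1, 2), pool now (6, 6)
  P1: need (0, 3) fits (6, 6); releases (0, 1), pool now (6, 7)
  P6 cannot run: need (6, 8) vs free (6, 7) (insufficient type-C units)
  P3 cannot run: need (1, 8) vs free (6, 7) (insufficient type-C units)
Never able to finish: P6 and P3.


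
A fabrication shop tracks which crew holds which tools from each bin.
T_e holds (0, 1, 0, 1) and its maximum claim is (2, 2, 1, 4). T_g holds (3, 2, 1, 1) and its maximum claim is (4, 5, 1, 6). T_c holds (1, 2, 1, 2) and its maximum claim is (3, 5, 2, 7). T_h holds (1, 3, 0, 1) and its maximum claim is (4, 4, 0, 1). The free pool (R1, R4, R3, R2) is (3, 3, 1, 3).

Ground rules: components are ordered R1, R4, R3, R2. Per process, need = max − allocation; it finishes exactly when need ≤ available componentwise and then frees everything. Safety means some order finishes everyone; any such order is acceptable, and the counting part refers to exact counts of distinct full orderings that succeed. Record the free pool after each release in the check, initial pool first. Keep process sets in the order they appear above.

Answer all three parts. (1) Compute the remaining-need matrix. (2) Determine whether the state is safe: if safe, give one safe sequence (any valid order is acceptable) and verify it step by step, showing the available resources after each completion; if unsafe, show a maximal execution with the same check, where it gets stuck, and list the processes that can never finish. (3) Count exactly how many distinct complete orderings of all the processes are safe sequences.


(1) Need matrix, components ordered R1, R4, R3, R2:
  T_e: (2, 1, 1, 3)
  T_g: (1, 3, 0, 5)
  T_c: (2, 3, 1, 5)
  T_h: (3, 1, 0, 0)
(2) SAFE. One safe sequence: T_e, T_h, T_g, T_c.
Key observation: at T_e the run first touches a limit — (2, 1, 1, 3) against (3, 3, 1, 3), exact on a resource it actually requests.
Verifying each step:
  pool = (3, 3, 1, 3)
  T_e: need (2, 1, 1, 3) fits (3, 3, 1, 3); releases (0, 1, 0, 1), pool now (3, 4, 1, 4)
  T_h: need (3, 1, 0, 0) fits (3, 4, 1, 4); releases (1, 3, 0, 1), pool now (4, 7, 1, 5)
  T_g: need (1, 3, 0, 5) fits (4, 7, 1, 5); releases (3, 2, 1, 1), pool now (7, 9, 2, 6)
  T_c: need (2, 3, 1, 5) fits (7, 9, 2, 6); releases (1, 2, 1, 2), pool now (8, 11, 3, 8)
(3) Exactly 4 of the possible complete orderings are safe sequences.


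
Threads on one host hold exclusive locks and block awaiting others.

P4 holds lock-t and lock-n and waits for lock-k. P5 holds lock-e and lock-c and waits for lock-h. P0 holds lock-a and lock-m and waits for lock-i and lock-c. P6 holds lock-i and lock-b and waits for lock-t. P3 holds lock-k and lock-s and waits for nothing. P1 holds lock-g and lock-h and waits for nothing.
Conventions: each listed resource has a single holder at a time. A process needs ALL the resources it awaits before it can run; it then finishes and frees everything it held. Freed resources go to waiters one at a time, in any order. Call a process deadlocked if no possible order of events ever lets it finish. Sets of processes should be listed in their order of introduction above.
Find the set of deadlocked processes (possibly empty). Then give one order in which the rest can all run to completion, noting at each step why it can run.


No process is deadlocked.
Key observation: there is no circular wait here — follow any chain and it reaches a process that is free to run now.
A valid finishing order for the others: P1, P5, P3, P4, P6, P0.
Step-by-step check:
  P1 waits on nothing -> runs at once and releases lock-g and lock-h
  P5 waits on lock-h — all released -> runs and releases lock-e and lock-c
  P3 waits on nothing -> runs at once and releases lock-k and lock-s
  P4 waits on lock-k — all released -> runs and releases lock-t and lock-n
  P6 waits on lock-t — all released -> runs and releases lock-i and lock-b
  P0 waits on lock-i and lock-c — all released -> runs and releases lock-a and lock-m


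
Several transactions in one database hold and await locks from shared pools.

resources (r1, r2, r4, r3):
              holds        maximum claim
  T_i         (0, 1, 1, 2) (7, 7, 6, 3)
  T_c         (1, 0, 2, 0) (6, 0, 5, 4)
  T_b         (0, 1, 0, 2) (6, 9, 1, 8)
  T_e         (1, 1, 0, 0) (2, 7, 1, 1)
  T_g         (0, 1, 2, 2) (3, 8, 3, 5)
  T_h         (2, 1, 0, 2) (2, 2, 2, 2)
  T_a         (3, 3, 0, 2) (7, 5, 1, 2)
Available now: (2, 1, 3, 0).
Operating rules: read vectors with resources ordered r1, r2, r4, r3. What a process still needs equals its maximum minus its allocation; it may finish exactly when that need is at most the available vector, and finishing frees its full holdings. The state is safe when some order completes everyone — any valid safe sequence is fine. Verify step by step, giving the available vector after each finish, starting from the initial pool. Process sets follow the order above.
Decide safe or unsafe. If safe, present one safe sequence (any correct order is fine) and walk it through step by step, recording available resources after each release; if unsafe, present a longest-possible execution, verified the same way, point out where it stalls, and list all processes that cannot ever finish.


UNSAFE.
Key observation: T_h, T_a, T_c can finish, but then (8, 5, 5, 4) is all there is, and the blocked group's r2 demands exceed it.
Going as far as possible: T_h, T_a, T_c; after that, nothing fits. Walking it through:
  pool = (2, 1, 3, 0)
  T_h needs (0, 1, 2, 0) <= (2, 1, 3, 0) -> finishes; pool += (2, 1, 0, 2) = (4, 2, 3, 2)
  T_a needs (4, 2, 1, 0) <= (4, 2, 3, 2) -> finishes; pool += (3, 3, 0, 2) = (7, 5, 3, 4)
  T_c needs (5, 0, 3, 4) <= (7, 5, 3, 4) -> finishes; pool += (1, 0, 2, 0) = (8, 5, 5, 4)
  T_i cannot run: need (7, 6, 5, 1) vs free (8, 5, 5, 4) (insufficient r2)
  T_b cannot run: need (6, 8, 1, 6) vs free (8, 5, 5, 4) (insufficient r2 and r3)
  T_e cannot run: need (1, 6, 1, 1) vs free (8, 5, 5, 4) (insufficient r2)
  T_g cannot run: need (3, 7, 1, 3) vs free (8, 5, 5, 4) (insufficient r2)
Permanently blocked: T_i, T_b, T_e and T_g.


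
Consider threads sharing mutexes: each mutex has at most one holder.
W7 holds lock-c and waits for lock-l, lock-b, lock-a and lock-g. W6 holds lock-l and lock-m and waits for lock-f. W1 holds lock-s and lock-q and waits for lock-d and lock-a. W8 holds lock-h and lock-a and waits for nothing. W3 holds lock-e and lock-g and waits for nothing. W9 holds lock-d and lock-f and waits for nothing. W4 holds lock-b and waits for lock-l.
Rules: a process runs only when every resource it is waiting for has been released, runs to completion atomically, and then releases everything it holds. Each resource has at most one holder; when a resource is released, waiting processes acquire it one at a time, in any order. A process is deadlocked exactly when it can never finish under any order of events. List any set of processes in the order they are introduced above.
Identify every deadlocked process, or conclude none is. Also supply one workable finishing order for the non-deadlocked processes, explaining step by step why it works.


No process is deadlocked.
Key observation: although several processes wait, no cycle exists — each chain bottoms out at a free runner.
One completion order for the rest: W9, W8, W3, W6, W4, W1, W7.
Check, step by step:
  W9: no waits; runs immediately, freeing lock-d and lock-f
  W8: no waits; runs immediately, freeing lock-h and lock-a
  W3: no waits; runs immediately, freeing lock-e and lock-g
  W6 waits on lock-f — all released -> runs and releases lock-l and lock-m
  W4 waits on lock-l — all released -> runs and releases lock-b
  W1 waits on lock-d and lock-a — all released -> runs and releases lock-s and lock-q
  W7 waits on lock-l, lock-b, lock-a and lock-g — all released -> runs and releases lock-c


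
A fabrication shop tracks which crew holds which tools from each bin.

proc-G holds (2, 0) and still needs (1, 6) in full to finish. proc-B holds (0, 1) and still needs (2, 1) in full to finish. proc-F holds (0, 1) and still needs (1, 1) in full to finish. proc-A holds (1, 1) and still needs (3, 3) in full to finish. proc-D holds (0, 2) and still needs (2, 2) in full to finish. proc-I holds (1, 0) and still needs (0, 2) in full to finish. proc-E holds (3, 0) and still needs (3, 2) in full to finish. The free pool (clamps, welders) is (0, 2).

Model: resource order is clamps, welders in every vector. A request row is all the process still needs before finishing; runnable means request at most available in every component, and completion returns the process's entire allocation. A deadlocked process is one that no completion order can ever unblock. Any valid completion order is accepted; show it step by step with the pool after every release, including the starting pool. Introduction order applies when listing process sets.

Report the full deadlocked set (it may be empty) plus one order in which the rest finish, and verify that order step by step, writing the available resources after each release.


The deadlocked set is proc-G, proc-B, proc-A, proc-D and proc-E.
Key observation: after proc-I, proc-F the pool peaks at (1, 3), and each blocked process is short somewhere: proc-G on welders; proc-B on clamps; proc-A on clamps; proc-D on clamps; proc-E on clamps.
The rest can finish in the order proc-I, proc-F. Walking it through:
  pool = (0, 2)
  proc-I needs (0, 2) <= (0, 2) -> finishes; pool += (1, 0) = (1, 2)
  proc-F needs (1, 1) <= (1, 2) -> finishes; pool += (0, 1) = (1, 3)
None of the blocked processes ever fits:
  blocked: proc-G wants (1, 6), pool (1, 3) — not enough welders
  blocked: proc-B wants (2, 1), pool (1, 3) — not enough clamps
  blocked: proc-A wants (3, 3), pool (1, 3) — not enough clamps
  blocked: proc-D wants (2, 2), pool (1, 3) — not enough clamps
  blocked: proc-E wants (3, 2), pool (1, 3) — not enough clamps


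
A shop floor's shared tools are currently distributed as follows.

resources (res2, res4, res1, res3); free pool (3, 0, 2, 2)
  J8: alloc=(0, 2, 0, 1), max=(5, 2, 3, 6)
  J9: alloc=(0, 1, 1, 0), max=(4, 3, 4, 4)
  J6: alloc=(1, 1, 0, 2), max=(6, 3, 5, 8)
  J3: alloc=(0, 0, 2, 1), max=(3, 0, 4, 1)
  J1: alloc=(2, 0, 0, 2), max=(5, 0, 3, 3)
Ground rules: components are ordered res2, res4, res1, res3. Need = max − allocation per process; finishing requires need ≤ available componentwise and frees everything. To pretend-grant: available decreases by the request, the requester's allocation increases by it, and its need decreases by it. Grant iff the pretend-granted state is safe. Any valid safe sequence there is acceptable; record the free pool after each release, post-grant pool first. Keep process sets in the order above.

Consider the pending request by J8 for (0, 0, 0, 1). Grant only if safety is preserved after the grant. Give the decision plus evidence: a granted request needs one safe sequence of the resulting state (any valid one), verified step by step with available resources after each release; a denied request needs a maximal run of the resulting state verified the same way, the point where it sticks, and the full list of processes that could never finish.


GRANT: granting preserves safety; a valid post-grant sequence is J3, J1, J8, J9, J6.
Key observation: the transfer keeps a workable pool ((3, 0, 2, 1)); J3 starts the safe sequence.
Check on the post-grant state, step by step:
  pool = (3, 0, 2, 1)
  J3 needs (3, 0, 2, 0) <= (3, 0, 2, 1) -> finishes; pool += (0, 0, 2, 1) = (3, 0, 4, 2)
  J1 needs (3, 0, 3, 1) <= (3, 0, 4, 2) -> finishes; pool += (2, 0, 0, 2) = (5, 0, 4, 4)
  J8 needs (5, 0, 3, 4) <= (5, 0, 4, 4) -> finishes; pool += (0, 2, 0, 2) = (5, 2, 4, 6)
  J9 needs (4, 2, 3, 4) <= (5, 2, 4, 6) -> finishes; pool += (0, 1, 1, 0) = (5, 3, 5, 6)
  J6 needs (5, 2, 5, 6) <= (5, 3, 5, 6) -> finishes; pool += (1, 1, 0, 2) = (6, 4, 5, 8)
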